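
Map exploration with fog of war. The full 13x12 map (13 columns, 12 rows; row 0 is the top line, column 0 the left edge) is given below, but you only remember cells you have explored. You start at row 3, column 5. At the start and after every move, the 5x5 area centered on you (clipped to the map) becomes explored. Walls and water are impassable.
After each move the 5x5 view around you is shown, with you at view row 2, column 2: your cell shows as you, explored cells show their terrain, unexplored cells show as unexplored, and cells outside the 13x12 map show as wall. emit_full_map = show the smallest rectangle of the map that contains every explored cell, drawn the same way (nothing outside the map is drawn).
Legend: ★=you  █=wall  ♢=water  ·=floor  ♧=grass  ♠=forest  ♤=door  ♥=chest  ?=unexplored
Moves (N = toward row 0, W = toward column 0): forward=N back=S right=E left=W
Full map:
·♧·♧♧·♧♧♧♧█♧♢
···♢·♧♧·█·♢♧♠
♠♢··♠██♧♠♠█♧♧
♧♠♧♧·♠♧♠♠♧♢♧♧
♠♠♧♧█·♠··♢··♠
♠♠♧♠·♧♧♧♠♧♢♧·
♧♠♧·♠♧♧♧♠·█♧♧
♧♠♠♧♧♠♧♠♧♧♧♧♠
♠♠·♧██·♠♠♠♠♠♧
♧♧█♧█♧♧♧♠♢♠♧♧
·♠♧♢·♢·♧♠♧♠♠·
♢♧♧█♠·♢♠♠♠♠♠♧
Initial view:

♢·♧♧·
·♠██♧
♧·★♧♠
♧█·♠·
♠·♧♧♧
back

·♠██♧
♧·♠♧♠
♧█★♠·
♠·♧♧♧
·♠♧♧♧

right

♠██♧♠
·♠♧♠♠
█·★··
·♧♧♧♠
♠♧♧♧♠

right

██♧♠♠
♠♧♠♠♧
·♠★·♢
♧♧♧♠♧
♧♧♧♠·

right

█♧♠♠█
♧♠♠♧♢
♠·★♢·
♧♧♠♧♢
♧♧♠·█

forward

♧·█·♢
█♧♠♠█
♧♠★♧♢
♠··♢·
♧♧♠♧♢

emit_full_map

♢·♧♧·█·♢
·♠██♧♠♠█
♧·♠♧♠★♧♢
♧█·♠··♢·
♠·♧♧♧♠♧♢
·♠♧♧♧♠·█

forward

♧♧♧♧█
♧·█·♢
█♧★♠█
♧♠♠♧♢
♠··♢·

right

♧♧♧█♧
·█·♢♧
♧♠★█♧
♠♠♧♢♧
··♢··

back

·█·♢♧
♧♠♠█♧
♠♠★♢♧
··♢··
♧♠♧♢♧

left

♧·█·♢
█♧♠♠█
♧♠★♧♢
♠··♢·
♧♧♠♧♢

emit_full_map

???♧♧♧♧█♧
♢·♧♧·█·♢♧
·♠██♧♠♠█♧
♧·♠♧♠★♧♢♧
♧█·♠··♢··
♠·♧♧♧♠♧♢♧
·♠♧♧♧♠·█?

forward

♧♧♧♧█
♧·█·♢
█♧★♠█
♧♠♠♧♢
♠··♢·


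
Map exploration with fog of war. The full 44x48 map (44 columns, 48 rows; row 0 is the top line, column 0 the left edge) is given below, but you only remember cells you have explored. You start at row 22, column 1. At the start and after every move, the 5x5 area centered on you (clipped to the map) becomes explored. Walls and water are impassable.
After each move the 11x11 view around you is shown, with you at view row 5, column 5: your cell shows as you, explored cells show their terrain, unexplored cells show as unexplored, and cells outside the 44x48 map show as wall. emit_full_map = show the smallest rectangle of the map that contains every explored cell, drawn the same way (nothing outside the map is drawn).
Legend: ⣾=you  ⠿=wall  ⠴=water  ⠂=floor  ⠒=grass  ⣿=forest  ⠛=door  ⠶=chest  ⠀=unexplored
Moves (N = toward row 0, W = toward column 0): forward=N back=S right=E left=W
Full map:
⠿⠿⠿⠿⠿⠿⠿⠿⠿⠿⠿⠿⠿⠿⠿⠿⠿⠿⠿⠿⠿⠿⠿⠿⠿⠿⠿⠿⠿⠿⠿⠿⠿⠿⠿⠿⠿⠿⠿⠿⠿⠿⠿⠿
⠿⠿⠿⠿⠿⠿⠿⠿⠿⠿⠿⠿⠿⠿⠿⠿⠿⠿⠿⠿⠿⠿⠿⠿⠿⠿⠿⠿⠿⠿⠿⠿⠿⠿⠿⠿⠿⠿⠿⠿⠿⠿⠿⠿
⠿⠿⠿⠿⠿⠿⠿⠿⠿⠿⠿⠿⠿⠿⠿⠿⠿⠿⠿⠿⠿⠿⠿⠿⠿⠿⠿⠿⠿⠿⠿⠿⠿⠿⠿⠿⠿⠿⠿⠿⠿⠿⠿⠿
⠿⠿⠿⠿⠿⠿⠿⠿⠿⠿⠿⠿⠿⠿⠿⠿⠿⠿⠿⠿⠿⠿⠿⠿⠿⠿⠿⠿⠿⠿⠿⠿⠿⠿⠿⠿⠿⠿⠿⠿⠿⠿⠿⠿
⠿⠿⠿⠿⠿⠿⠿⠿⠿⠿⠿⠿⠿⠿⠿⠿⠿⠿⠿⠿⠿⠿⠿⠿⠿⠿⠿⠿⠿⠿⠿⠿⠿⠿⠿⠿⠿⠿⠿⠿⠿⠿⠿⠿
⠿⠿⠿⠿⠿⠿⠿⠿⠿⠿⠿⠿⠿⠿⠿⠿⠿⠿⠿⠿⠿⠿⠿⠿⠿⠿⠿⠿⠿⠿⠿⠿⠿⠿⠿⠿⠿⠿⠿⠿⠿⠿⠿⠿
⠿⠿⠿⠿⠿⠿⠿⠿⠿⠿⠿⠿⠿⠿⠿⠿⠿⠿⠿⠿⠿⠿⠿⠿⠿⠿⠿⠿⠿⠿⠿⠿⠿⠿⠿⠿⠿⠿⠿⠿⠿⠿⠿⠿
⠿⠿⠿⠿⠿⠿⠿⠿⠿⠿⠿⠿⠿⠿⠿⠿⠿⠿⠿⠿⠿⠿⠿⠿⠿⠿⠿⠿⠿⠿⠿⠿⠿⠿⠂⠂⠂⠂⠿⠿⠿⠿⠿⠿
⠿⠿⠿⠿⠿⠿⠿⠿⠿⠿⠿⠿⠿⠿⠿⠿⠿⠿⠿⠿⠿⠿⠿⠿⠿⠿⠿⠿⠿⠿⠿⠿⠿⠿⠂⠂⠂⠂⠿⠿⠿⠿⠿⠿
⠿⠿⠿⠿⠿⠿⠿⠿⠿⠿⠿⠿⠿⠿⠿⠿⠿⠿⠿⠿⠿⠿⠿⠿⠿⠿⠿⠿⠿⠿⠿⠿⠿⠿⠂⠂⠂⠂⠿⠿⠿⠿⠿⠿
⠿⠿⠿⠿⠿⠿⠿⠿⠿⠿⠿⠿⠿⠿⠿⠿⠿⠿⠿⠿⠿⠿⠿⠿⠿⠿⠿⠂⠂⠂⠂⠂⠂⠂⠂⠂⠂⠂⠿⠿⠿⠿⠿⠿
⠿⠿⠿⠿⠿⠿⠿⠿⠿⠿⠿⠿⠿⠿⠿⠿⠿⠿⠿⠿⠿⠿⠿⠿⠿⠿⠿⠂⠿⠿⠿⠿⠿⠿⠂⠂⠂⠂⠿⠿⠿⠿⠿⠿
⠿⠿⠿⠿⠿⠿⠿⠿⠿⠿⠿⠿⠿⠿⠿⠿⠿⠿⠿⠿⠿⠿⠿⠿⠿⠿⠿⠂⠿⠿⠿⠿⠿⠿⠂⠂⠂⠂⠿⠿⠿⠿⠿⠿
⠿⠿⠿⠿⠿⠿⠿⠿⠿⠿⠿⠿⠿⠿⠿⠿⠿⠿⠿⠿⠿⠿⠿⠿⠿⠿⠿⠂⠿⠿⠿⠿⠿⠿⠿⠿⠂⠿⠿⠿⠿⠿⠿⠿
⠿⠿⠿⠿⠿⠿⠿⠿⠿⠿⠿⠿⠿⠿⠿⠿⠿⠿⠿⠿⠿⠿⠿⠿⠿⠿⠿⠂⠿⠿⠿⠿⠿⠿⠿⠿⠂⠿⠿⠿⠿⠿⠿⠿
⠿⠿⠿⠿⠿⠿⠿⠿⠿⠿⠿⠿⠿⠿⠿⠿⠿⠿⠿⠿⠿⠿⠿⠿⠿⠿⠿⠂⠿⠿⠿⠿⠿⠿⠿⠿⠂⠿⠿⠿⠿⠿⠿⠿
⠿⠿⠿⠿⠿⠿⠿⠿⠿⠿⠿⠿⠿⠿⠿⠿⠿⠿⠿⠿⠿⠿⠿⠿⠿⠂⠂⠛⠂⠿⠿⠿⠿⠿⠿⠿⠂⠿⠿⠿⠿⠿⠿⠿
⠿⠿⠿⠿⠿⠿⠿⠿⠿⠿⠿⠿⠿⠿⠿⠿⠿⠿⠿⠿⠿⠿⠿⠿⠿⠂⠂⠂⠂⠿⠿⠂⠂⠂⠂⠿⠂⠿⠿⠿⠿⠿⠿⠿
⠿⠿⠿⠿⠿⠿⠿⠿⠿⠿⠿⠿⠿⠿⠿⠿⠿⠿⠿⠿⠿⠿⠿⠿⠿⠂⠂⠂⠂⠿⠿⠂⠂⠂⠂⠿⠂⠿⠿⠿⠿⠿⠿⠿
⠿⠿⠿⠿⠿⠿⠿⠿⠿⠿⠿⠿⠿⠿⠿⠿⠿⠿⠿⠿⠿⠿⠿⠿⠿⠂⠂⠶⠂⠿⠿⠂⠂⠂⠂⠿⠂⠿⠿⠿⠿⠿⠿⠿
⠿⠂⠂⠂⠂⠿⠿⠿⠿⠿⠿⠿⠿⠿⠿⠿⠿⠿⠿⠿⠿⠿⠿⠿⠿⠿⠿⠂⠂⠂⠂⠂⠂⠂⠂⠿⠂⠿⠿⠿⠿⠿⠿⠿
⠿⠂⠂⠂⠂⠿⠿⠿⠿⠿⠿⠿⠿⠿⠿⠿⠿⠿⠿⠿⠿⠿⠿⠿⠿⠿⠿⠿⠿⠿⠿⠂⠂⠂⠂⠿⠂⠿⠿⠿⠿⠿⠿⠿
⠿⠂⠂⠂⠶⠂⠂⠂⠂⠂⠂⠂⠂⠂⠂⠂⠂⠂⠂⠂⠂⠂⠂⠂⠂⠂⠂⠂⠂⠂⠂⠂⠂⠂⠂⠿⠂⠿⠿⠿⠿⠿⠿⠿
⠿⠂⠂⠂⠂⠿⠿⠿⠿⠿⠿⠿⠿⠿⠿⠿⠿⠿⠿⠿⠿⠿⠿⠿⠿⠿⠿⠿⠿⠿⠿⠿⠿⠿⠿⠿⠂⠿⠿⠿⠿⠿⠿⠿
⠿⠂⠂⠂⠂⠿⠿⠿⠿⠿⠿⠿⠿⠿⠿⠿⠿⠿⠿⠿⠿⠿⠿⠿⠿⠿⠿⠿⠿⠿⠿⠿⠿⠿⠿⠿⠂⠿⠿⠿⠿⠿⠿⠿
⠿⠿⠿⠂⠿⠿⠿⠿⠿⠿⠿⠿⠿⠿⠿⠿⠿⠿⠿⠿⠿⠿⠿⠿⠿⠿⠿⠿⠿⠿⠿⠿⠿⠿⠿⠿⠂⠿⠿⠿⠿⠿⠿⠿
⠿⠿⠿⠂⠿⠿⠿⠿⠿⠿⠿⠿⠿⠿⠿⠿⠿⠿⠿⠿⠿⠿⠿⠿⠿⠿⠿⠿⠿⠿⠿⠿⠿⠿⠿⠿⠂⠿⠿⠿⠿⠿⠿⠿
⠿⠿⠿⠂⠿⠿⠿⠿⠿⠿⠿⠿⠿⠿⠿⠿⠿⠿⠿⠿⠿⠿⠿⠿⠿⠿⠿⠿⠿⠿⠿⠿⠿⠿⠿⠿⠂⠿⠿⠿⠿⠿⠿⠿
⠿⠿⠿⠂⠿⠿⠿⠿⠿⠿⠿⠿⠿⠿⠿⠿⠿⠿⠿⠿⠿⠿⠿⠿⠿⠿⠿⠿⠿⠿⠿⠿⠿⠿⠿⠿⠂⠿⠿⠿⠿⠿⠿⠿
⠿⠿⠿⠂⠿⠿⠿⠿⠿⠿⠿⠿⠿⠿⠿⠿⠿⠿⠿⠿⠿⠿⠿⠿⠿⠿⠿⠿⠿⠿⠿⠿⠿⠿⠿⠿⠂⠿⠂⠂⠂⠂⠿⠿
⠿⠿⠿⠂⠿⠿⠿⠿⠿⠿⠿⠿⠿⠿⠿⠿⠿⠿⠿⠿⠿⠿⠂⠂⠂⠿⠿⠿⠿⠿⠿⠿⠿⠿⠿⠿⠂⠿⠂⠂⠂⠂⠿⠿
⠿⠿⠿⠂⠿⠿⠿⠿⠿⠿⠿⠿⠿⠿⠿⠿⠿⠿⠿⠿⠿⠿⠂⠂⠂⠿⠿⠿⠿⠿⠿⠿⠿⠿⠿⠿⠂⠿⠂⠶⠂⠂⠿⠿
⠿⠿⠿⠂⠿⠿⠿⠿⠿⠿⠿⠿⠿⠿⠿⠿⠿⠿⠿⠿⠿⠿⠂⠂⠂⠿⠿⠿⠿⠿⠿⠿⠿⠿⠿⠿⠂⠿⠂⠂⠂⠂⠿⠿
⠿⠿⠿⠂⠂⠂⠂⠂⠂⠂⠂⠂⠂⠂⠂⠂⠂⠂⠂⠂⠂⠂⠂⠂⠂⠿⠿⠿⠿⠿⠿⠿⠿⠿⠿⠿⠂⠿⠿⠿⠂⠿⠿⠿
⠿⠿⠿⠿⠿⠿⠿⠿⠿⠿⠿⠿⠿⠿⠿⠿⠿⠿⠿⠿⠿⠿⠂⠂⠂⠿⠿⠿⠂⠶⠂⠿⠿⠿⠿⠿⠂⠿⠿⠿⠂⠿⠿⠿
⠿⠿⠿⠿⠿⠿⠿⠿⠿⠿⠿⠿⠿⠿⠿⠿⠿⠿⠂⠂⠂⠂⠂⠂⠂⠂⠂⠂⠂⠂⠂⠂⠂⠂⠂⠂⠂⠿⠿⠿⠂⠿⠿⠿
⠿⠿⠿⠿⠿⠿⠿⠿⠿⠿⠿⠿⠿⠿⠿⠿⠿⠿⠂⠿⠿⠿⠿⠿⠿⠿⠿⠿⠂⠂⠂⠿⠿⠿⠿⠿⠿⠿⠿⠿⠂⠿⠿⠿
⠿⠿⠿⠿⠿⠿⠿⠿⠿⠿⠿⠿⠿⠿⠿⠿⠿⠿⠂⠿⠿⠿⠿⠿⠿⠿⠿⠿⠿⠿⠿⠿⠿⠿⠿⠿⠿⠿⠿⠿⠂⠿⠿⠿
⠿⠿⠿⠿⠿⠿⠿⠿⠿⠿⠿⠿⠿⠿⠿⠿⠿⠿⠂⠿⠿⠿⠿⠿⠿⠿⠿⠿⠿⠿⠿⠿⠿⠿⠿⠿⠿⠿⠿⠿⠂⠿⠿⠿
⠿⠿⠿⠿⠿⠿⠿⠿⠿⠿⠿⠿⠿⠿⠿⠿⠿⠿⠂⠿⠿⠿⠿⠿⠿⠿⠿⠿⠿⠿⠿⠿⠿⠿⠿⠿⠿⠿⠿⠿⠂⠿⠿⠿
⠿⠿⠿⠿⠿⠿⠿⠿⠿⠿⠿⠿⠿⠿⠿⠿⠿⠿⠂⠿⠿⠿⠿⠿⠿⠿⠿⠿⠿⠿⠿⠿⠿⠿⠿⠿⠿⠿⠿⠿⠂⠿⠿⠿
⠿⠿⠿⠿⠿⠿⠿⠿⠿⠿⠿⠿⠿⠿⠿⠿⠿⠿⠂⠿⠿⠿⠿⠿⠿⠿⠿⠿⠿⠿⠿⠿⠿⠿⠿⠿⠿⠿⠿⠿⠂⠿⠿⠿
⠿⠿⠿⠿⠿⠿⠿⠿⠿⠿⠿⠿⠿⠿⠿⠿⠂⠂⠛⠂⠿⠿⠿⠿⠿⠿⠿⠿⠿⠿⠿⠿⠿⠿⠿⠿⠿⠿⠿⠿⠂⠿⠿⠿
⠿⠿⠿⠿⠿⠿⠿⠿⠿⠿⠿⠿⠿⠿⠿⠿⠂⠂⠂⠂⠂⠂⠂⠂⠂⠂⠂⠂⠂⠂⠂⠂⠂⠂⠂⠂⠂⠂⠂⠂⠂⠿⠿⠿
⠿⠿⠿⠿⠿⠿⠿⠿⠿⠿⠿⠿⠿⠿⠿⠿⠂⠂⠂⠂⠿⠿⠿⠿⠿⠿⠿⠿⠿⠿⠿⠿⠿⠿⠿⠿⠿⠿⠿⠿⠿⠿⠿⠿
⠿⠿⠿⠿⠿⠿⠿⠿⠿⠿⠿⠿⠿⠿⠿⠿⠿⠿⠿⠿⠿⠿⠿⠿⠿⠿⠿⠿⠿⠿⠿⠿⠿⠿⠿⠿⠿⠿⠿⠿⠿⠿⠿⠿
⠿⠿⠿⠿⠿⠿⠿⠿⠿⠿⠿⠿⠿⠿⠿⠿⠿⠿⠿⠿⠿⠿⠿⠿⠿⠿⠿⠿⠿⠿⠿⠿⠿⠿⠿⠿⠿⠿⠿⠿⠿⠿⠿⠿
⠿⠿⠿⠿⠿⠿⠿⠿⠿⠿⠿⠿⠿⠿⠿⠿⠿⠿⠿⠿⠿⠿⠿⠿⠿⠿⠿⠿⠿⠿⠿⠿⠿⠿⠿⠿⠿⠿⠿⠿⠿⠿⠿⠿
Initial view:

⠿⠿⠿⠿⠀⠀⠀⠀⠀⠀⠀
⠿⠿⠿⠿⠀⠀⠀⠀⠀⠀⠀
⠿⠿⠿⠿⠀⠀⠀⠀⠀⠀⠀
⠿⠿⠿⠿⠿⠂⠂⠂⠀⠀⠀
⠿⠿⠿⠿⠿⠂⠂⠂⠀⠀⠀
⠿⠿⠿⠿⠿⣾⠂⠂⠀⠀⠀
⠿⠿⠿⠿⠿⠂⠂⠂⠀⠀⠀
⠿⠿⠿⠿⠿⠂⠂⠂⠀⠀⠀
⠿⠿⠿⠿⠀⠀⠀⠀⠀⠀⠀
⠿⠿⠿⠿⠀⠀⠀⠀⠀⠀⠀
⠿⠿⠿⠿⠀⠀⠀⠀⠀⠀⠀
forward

⠿⠿⠿⠿⠀⠀⠀⠀⠀⠀⠀
⠿⠿⠿⠿⠀⠀⠀⠀⠀⠀⠀
⠿⠿⠿⠿⠀⠀⠀⠀⠀⠀⠀
⠿⠿⠿⠿⠿⠿⠿⠿⠀⠀⠀
⠿⠿⠿⠿⠿⠂⠂⠂⠀⠀⠀
⠿⠿⠿⠿⠿⣾⠂⠂⠀⠀⠀
⠿⠿⠿⠿⠿⠂⠂⠂⠀⠀⠀
⠿⠿⠿⠿⠿⠂⠂⠂⠀⠀⠀
⠿⠿⠿⠿⠿⠂⠂⠂⠀⠀⠀
⠿⠿⠿⠿⠀⠀⠀⠀⠀⠀⠀
⠿⠿⠿⠿⠀⠀⠀⠀⠀⠀⠀

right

⠿⠿⠿⠀⠀⠀⠀⠀⠀⠀⠀
⠿⠿⠿⠀⠀⠀⠀⠀⠀⠀⠀
⠿⠿⠿⠀⠀⠀⠀⠀⠀⠀⠀
⠿⠿⠿⠿⠿⠿⠿⠿⠀⠀⠀
⠿⠿⠿⠿⠂⠂⠂⠂⠀⠀⠀
⠿⠿⠿⠿⠂⣾⠂⠂⠀⠀⠀
⠿⠿⠿⠿⠂⠂⠂⠶⠀⠀⠀
⠿⠿⠿⠿⠂⠂⠂⠂⠀⠀⠀
⠿⠿⠿⠿⠂⠂⠂⠀⠀⠀⠀
⠿⠿⠿⠀⠀⠀⠀⠀⠀⠀⠀
⠿⠿⠿⠀⠀⠀⠀⠀⠀⠀⠀

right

⠿⠿⠀⠀⠀⠀⠀⠀⠀⠀⠀
⠿⠿⠀⠀⠀⠀⠀⠀⠀⠀⠀
⠿⠿⠀⠀⠀⠀⠀⠀⠀⠀⠀
⠿⠿⠿⠿⠿⠿⠿⠿⠀⠀⠀
⠿⠿⠿⠂⠂⠂⠂⠿⠀⠀⠀
⠿⠿⠿⠂⠂⣾⠂⠿⠀⠀⠀
⠿⠿⠿⠂⠂⠂⠶⠂⠀⠀⠀
⠿⠿⠿⠂⠂⠂⠂⠿⠀⠀⠀
⠿⠿⠿⠂⠂⠂⠀⠀⠀⠀⠀
⠿⠿⠀⠀⠀⠀⠀⠀⠀⠀⠀
⠿⠿⠀⠀⠀⠀⠀⠀⠀⠀⠀

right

⠿⠀⠀⠀⠀⠀⠀⠀⠀⠀⠀
⠿⠀⠀⠀⠀⠀⠀⠀⠀⠀⠀
⠿⠀⠀⠀⠀⠀⠀⠀⠀⠀⠀
⠿⠿⠿⠿⠿⠿⠿⠿⠀⠀⠀
⠿⠿⠂⠂⠂⠂⠿⠿⠀⠀⠀
⠿⠿⠂⠂⠂⣾⠿⠿⠀⠀⠀
⠿⠿⠂⠂⠂⠶⠂⠂⠀⠀⠀
⠿⠿⠂⠂⠂⠂⠿⠿⠀⠀⠀
⠿⠿⠂⠂⠂⠀⠀⠀⠀⠀⠀
⠿⠀⠀⠀⠀⠀⠀⠀⠀⠀⠀
⠿⠀⠀⠀⠀⠀⠀⠀⠀⠀⠀

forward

⠿⠀⠀⠀⠀⠀⠀⠀⠀⠀⠀
⠿⠀⠀⠀⠀⠀⠀⠀⠀⠀⠀
⠿⠀⠀⠀⠀⠀⠀⠀⠀⠀⠀
⠿⠀⠀⠿⠿⠿⠿⠿⠀⠀⠀
⠿⠿⠿⠿⠿⠿⠿⠿⠀⠀⠀
⠿⠿⠂⠂⠂⣾⠿⠿⠀⠀⠀
⠿⠿⠂⠂⠂⠂⠿⠿⠀⠀⠀
⠿⠿⠂⠂⠂⠶⠂⠂⠀⠀⠀
⠿⠿⠂⠂⠂⠂⠿⠿⠀⠀⠀
⠿⠿⠂⠂⠂⠀⠀⠀⠀⠀⠀
⠿⠀⠀⠀⠀⠀⠀⠀⠀⠀⠀

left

⠿⠿⠀⠀⠀⠀⠀⠀⠀⠀⠀
⠿⠿⠀⠀⠀⠀⠀⠀⠀⠀⠀
⠿⠿⠀⠀⠀⠀⠀⠀⠀⠀⠀
⠿⠿⠀⠿⠿⠿⠿⠿⠿⠀⠀
⠿⠿⠿⠿⠿⠿⠿⠿⠿⠀⠀
⠿⠿⠿⠂⠂⣾⠂⠿⠿⠀⠀
⠿⠿⠿⠂⠂⠂⠂⠿⠿⠀⠀
⠿⠿⠿⠂⠂⠂⠶⠂⠂⠀⠀
⠿⠿⠿⠂⠂⠂⠂⠿⠿⠀⠀
⠿⠿⠿⠂⠂⠂⠀⠀⠀⠀⠀
⠿⠿⠀⠀⠀⠀⠀⠀⠀⠀⠀

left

⠿⠿⠿⠀⠀⠀⠀⠀⠀⠀⠀
⠿⠿⠿⠀⠀⠀⠀⠀⠀⠀⠀
⠿⠿⠿⠀⠀⠀⠀⠀⠀⠀⠀
⠿⠿⠿⠿⠿⠿⠿⠿⠿⠿⠀
⠿⠿⠿⠿⠿⠿⠿⠿⠿⠿⠀
⠿⠿⠿⠿⠂⣾⠂⠂⠿⠿⠀
⠿⠿⠿⠿⠂⠂⠂⠂⠿⠿⠀
⠿⠿⠿⠿⠂⠂⠂⠶⠂⠂⠀
⠿⠿⠿⠿⠂⠂⠂⠂⠿⠿⠀
⠿⠿⠿⠿⠂⠂⠂⠀⠀⠀⠀
⠿⠿⠿⠀⠀⠀⠀⠀⠀⠀⠀

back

⠿⠿⠿⠀⠀⠀⠀⠀⠀⠀⠀
⠿⠿⠿⠀⠀⠀⠀⠀⠀⠀⠀
⠿⠿⠿⠿⠿⠿⠿⠿⠿⠿⠀
⠿⠿⠿⠿⠿⠿⠿⠿⠿⠿⠀
⠿⠿⠿⠿⠂⠂⠂⠂⠿⠿⠀
⠿⠿⠿⠿⠂⣾⠂⠂⠿⠿⠀
⠿⠿⠿⠿⠂⠂⠂⠶⠂⠂⠀
⠿⠿⠿⠿⠂⠂⠂⠂⠿⠿⠀
⠿⠿⠿⠿⠂⠂⠂⠀⠀⠀⠀
⠿⠿⠿⠀⠀⠀⠀⠀⠀⠀⠀
⠿⠿⠿⠀⠀⠀⠀⠀⠀⠀⠀

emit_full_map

⠿⠿⠿⠿⠿⠿⠿
⠿⠿⠿⠿⠿⠿⠿
⠿⠂⠂⠂⠂⠿⠿
⠿⠂⣾⠂⠂⠿⠿
⠿⠂⠂⠂⠶⠂⠂
⠿⠂⠂⠂⠂⠿⠿
⠿⠂⠂⠂⠀⠀⠀

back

⠿⠿⠿⠀⠀⠀⠀⠀⠀⠀⠀
⠿⠿⠿⠿⠿⠿⠿⠿⠿⠿⠀
⠿⠿⠿⠿⠿⠿⠿⠿⠿⠿⠀
⠿⠿⠿⠿⠂⠂⠂⠂⠿⠿⠀
⠿⠿⠿⠿⠂⠂⠂⠂⠿⠿⠀
⠿⠿⠿⠿⠂⣾⠂⠶⠂⠂⠀
⠿⠿⠿⠿⠂⠂⠂⠂⠿⠿⠀
⠿⠿⠿⠿⠂⠂⠂⠂⠀⠀⠀
⠿⠿⠿⠀⠀⠀⠀⠀⠀⠀⠀
⠿⠿⠿⠀⠀⠀⠀⠀⠀⠀⠀
⠿⠿⠿⠀⠀⠀⠀⠀⠀⠀⠀

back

⠿⠿⠿⠿⠿⠿⠿⠿⠿⠿⠀
⠿⠿⠿⠿⠿⠿⠿⠿⠿⠿⠀
⠿⠿⠿⠿⠂⠂⠂⠂⠿⠿⠀
⠿⠿⠿⠿⠂⠂⠂⠂⠿⠿⠀
⠿⠿⠿⠿⠂⠂⠂⠶⠂⠂⠀
⠿⠿⠿⠿⠂⣾⠂⠂⠿⠿⠀
⠿⠿⠿⠿⠂⠂⠂⠂⠀⠀⠀
⠿⠿⠿⠿⠿⠿⠂⠿⠀⠀⠀
⠿⠿⠿⠀⠀⠀⠀⠀⠀⠀⠀
⠿⠿⠿⠀⠀⠀⠀⠀⠀⠀⠀
⠿⠿⠿⠀⠀⠀⠀⠀⠀⠀⠀

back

⠿⠿⠿⠿⠿⠿⠿⠿⠿⠿⠀
⠿⠿⠿⠿⠂⠂⠂⠂⠿⠿⠀
⠿⠿⠿⠿⠂⠂⠂⠂⠿⠿⠀
⠿⠿⠿⠿⠂⠂⠂⠶⠂⠂⠀
⠿⠿⠿⠿⠂⠂⠂⠂⠿⠿⠀
⠿⠿⠿⠿⠂⣾⠂⠂⠀⠀⠀
⠿⠿⠿⠿⠿⠿⠂⠿⠀⠀⠀
⠿⠿⠿⠿⠿⠿⠂⠿⠀⠀⠀
⠿⠿⠿⠀⠀⠀⠀⠀⠀⠀⠀
⠿⠿⠿⠀⠀⠀⠀⠀⠀⠀⠀
⠿⠿⠿⠀⠀⠀⠀⠀⠀⠀⠀

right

⠿⠿⠿⠿⠿⠿⠿⠿⠿⠀⠀
⠿⠿⠿⠂⠂⠂⠂⠿⠿⠀⠀
⠿⠿⠿⠂⠂⠂⠂⠿⠿⠀⠀
⠿⠿⠿⠂⠂⠂⠶⠂⠂⠀⠀
⠿⠿⠿⠂⠂⠂⠂⠿⠿⠀⠀
⠿⠿⠿⠂⠂⣾⠂⠿⠀⠀⠀
⠿⠿⠿⠿⠿⠂⠿⠿⠀⠀⠀
⠿⠿⠿⠿⠿⠂⠿⠿⠀⠀⠀
⠿⠿⠀⠀⠀⠀⠀⠀⠀⠀⠀
⠿⠿⠀⠀⠀⠀⠀⠀⠀⠀⠀
⠿⠿⠀⠀⠀⠀⠀⠀⠀⠀⠀

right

⠿⠿⠿⠿⠿⠿⠿⠿⠀⠀⠀
⠿⠿⠂⠂⠂⠂⠿⠿⠀⠀⠀
⠿⠿⠂⠂⠂⠂⠿⠿⠀⠀⠀
⠿⠿⠂⠂⠂⠶⠂⠂⠀⠀⠀
⠿⠿⠂⠂⠂⠂⠿⠿⠀⠀⠀
⠿⠿⠂⠂⠂⣾⠿⠿⠀⠀⠀
⠿⠿⠿⠿⠂⠿⠿⠿⠀⠀⠀
⠿⠿⠿⠿⠂⠿⠿⠿⠀⠀⠀
⠿⠀⠀⠀⠀⠀⠀⠀⠀⠀⠀
⠿⠀⠀⠀⠀⠀⠀⠀⠀⠀⠀
⠿⠀⠀⠀⠀⠀⠀⠀⠀⠀⠀

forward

⠿⠿⠿⠿⠿⠿⠿⠿⠀⠀⠀
⠿⠿⠿⠿⠿⠿⠿⠿⠀⠀⠀
⠿⠿⠂⠂⠂⠂⠿⠿⠀⠀⠀
⠿⠿⠂⠂⠂⠂⠿⠿⠀⠀⠀
⠿⠿⠂⠂⠂⠶⠂⠂⠀⠀⠀
⠿⠿⠂⠂⠂⣾⠿⠿⠀⠀⠀
⠿⠿⠂⠂⠂⠂⠿⠿⠀⠀⠀
⠿⠿⠿⠿⠂⠿⠿⠿⠀⠀⠀
⠿⠿⠿⠿⠂⠿⠿⠿⠀⠀⠀
⠿⠀⠀⠀⠀⠀⠀⠀⠀⠀⠀
⠿⠀⠀⠀⠀⠀⠀⠀⠀⠀⠀

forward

⠿⠀⠀⠀⠀⠀⠀⠀⠀⠀⠀
⠿⠿⠿⠿⠿⠿⠿⠿⠀⠀⠀
⠿⠿⠿⠿⠿⠿⠿⠿⠀⠀⠀
⠿⠿⠂⠂⠂⠂⠿⠿⠀⠀⠀
⠿⠿⠂⠂⠂⠂⠿⠿⠀⠀⠀
⠿⠿⠂⠂⠂⣾⠂⠂⠀⠀⠀
⠿⠿⠂⠂⠂⠂⠿⠿⠀⠀⠀
⠿⠿⠂⠂⠂⠂⠿⠿⠀⠀⠀
⠿⠿⠿⠿⠂⠿⠿⠿⠀⠀⠀
⠿⠿⠿⠿⠂⠿⠿⠿⠀⠀⠀
⠿⠀⠀⠀⠀⠀⠀⠀⠀⠀⠀

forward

⠿⠀⠀⠀⠀⠀⠀⠀⠀⠀⠀
⠿⠀⠀⠀⠀⠀⠀⠀⠀⠀⠀
⠿⠿⠿⠿⠿⠿⠿⠿⠀⠀⠀
⠿⠿⠿⠿⠿⠿⠿⠿⠀⠀⠀
⠿⠿⠂⠂⠂⠂⠿⠿⠀⠀⠀
⠿⠿⠂⠂⠂⣾⠿⠿⠀⠀⠀
⠿⠿⠂⠂⠂⠶⠂⠂⠀⠀⠀
⠿⠿⠂⠂⠂⠂⠿⠿⠀⠀⠀
⠿⠿⠂⠂⠂⠂⠿⠿⠀⠀⠀
⠿⠿⠿⠿⠂⠿⠿⠿⠀⠀⠀
⠿⠿⠿⠿⠂⠿⠿⠿⠀⠀⠀

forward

⠿⠀⠀⠀⠀⠀⠀⠀⠀⠀⠀
⠿⠀⠀⠀⠀⠀⠀⠀⠀⠀⠀
⠿⠀⠀⠀⠀⠀⠀⠀⠀⠀⠀
⠿⠿⠿⠿⠿⠿⠿⠿⠀⠀⠀
⠿⠿⠿⠿⠿⠿⠿⠿⠀⠀⠀
⠿⠿⠂⠂⠂⣾⠿⠿⠀⠀⠀
⠿⠿⠂⠂⠂⠂⠿⠿⠀⠀⠀
⠿⠿⠂⠂⠂⠶⠂⠂⠀⠀⠀
⠿⠿⠂⠂⠂⠂⠿⠿⠀⠀⠀
⠿⠿⠂⠂⠂⠂⠿⠿⠀⠀⠀
⠿⠿⠿⠿⠂⠿⠿⠿⠀⠀⠀

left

⠿⠿⠀⠀⠀⠀⠀⠀⠀⠀⠀
⠿⠿⠀⠀⠀⠀⠀⠀⠀⠀⠀
⠿⠿⠀⠀⠀⠀⠀⠀⠀⠀⠀
⠿⠿⠿⠿⠿⠿⠿⠿⠿⠀⠀
⠿⠿⠿⠿⠿⠿⠿⠿⠿⠀⠀
⠿⠿⠿⠂⠂⣾⠂⠿⠿⠀⠀
⠿⠿⠿⠂⠂⠂⠂⠿⠿⠀⠀
⠿⠿⠿⠂⠂⠂⠶⠂⠂⠀⠀
⠿⠿⠿⠂⠂⠂⠂⠿⠿⠀⠀
⠿⠿⠿⠂⠂⠂⠂⠿⠿⠀⠀
⠿⠿⠿⠿⠿⠂⠿⠿⠿⠀⠀

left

⠿⠿⠿⠀⠀⠀⠀⠀⠀⠀⠀
⠿⠿⠿⠀⠀⠀⠀⠀⠀⠀⠀
⠿⠿⠿⠀⠀⠀⠀⠀⠀⠀⠀
⠿⠿⠿⠿⠿⠿⠿⠿⠿⠿⠀
⠿⠿⠿⠿⠿⠿⠿⠿⠿⠿⠀
⠿⠿⠿⠿⠂⣾⠂⠂⠿⠿⠀
⠿⠿⠿⠿⠂⠂⠂⠂⠿⠿⠀
⠿⠿⠿⠿⠂⠂⠂⠶⠂⠂⠀
⠿⠿⠿⠿⠂⠂⠂⠂⠿⠿⠀
⠿⠿⠿⠿⠂⠂⠂⠂⠿⠿⠀
⠿⠿⠿⠿⠿⠿⠂⠿⠿⠿⠀

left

⠿⠿⠿⠿⠀⠀⠀⠀⠀⠀⠀
⠿⠿⠿⠿⠀⠀⠀⠀⠀⠀⠀
⠿⠿⠿⠿⠀⠀⠀⠀⠀⠀⠀
⠿⠿⠿⠿⠿⠿⠿⠿⠿⠿⠿
⠿⠿⠿⠿⠿⠿⠿⠿⠿⠿⠿
⠿⠿⠿⠿⠿⣾⠂⠂⠂⠿⠿
⠿⠿⠿⠿⠿⠂⠂⠂⠂⠿⠿
⠿⠿⠿⠿⠿⠂⠂⠂⠶⠂⠂
⠿⠿⠿⠿⠿⠂⠂⠂⠂⠿⠿
⠿⠿⠿⠿⠿⠂⠂⠂⠂⠿⠿
⠿⠿⠿⠿⠿⠿⠿⠂⠿⠿⠿

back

⠿⠿⠿⠿⠀⠀⠀⠀⠀⠀⠀
⠿⠿⠿⠿⠀⠀⠀⠀⠀⠀⠀
⠿⠿⠿⠿⠿⠿⠿⠿⠿⠿⠿
⠿⠿⠿⠿⠿⠿⠿⠿⠿⠿⠿
⠿⠿⠿⠿⠿⠂⠂⠂⠂⠿⠿
⠿⠿⠿⠿⠿⣾⠂⠂⠂⠿⠿
⠿⠿⠿⠿⠿⠂⠂⠂⠶⠂⠂
⠿⠿⠿⠿⠿⠂⠂⠂⠂⠿⠿
⠿⠿⠿⠿⠿⠂⠂⠂⠂⠿⠿
⠿⠿⠿⠿⠿⠿⠿⠂⠿⠿⠿
⠿⠿⠿⠿⠿⠿⠿⠂⠿⠿⠿

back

⠿⠿⠿⠿⠀⠀⠀⠀⠀⠀⠀
⠿⠿⠿⠿⠿⠿⠿⠿⠿⠿⠿
⠿⠿⠿⠿⠿⠿⠿⠿⠿⠿⠿
⠿⠿⠿⠿⠿⠂⠂⠂⠂⠿⠿
⠿⠿⠿⠿⠿⠂⠂⠂⠂⠿⠿
⠿⠿⠿⠿⠿⣾⠂⠂⠶⠂⠂
⠿⠿⠿⠿⠿⠂⠂⠂⠂⠿⠿
⠿⠿⠿⠿⠿⠂⠂⠂⠂⠿⠿
⠿⠿⠿⠿⠿⠿⠿⠂⠿⠿⠿
⠿⠿⠿⠿⠿⠿⠿⠂⠿⠿⠿
⠿⠿⠿⠿⠀⠀⠀⠀⠀⠀⠀

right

⠿⠿⠿⠀⠀⠀⠀⠀⠀⠀⠀
⠿⠿⠿⠿⠿⠿⠿⠿⠿⠿⠀
⠿⠿⠿⠿⠿⠿⠿⠿⠿⠿⠀
⠿⠿⠿⠿⠂⠂⠂⠂⠿⠿⠀
⠿⠿⠿⠿⠂⠂⠂⠂⠿⠿⠀
⠿⠿⠿⠿⠂⣾⠂⠶⠂⠂⠀
⠿⠿⠿⠿⠂⠂⠂⠂⠿⠿⠀
⠿⠿⠿⠿⠂⠂⠂⠂⠿⠿⠀
⠿⠿⠿⠿⠿⠿⠂⠿⠿⠿⠀
⠿⠿⠿⠿⠿⠿⠂⠿⠿⠿⠀
⠿⠿⠿⠀⠀⠀⠀⠀⠀⠀⠀

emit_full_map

⠿⠿⠿⠿⠿⠿⠿
⠿⠿⠿⠿⠿⠿⠿
⠿⠂⠂⠂⠂⠿⠿
⠿⠂⠂⠂⠂⠿⠿
⠿⠂⣾⠂⠶⠂⠂
⠿⠂⠂⠂⠂⠿⠿
⠿⠂⠂⠂⠂⠿⠿
⠿⠿⠿⠂⠿⠿⠿
⠿⠿⠿⠂⠿⠿⠿


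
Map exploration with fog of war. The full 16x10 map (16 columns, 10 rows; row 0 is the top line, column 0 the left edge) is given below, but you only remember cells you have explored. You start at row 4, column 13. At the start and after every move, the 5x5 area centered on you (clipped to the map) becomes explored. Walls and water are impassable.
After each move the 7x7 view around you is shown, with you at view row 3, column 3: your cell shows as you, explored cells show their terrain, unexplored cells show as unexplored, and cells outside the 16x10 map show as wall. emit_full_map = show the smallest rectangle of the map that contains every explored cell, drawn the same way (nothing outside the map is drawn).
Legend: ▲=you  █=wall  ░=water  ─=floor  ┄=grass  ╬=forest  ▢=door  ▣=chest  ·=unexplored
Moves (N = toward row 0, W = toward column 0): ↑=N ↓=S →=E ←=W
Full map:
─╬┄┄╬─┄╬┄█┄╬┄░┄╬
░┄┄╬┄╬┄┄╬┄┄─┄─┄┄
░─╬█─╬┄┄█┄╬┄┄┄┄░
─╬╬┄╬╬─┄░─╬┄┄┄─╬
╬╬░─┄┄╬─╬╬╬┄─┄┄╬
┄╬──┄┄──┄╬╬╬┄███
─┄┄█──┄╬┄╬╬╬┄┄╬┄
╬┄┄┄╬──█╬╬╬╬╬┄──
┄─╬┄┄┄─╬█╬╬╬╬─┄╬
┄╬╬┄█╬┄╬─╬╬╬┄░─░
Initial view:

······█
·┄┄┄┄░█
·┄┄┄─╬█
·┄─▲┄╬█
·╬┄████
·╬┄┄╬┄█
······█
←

·······
·╬┄┄┄┄░
·╬┄┄┄─╬
·╬┄▲┄┄╬
·╬╬┄███
·╬╬┄┄╬┄
·······

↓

·╬┄┄┄┄░
·╬┄┄┄─╬
·╬┄─┄┄╬
·╬╬▲███
·╬╬┄┄╬┄
·╬╬╬┄─·
·······

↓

·╬┄┄┄─╬
·╬┄─┄┄╬
·╬╬┄███
·╬╬▲┄╬┄
·╬╬╬┄─·
·╬╬╬─┄·
·······

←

··╬┄┄┄─
·╬╬┄─┄┄
·╬╬╬┄██
·╬╬▲┄┄╬
·╬╬╬╬┄─
·╬╬╬╬─┄
·······

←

···╬┄┄┄
·╬╬╬┄─┄
·┄╬╬╬┄█
·┄╬▲╬┄┄
·╬╬╬╬╬┄
·█╬╬╬╬─
·······

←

····╬┄┄
·─╬╬╬┄─
·─┄╬╬╬┄
·╬┄▲╬╬┄
·█╬╬╬╬╬
·╬█╬╬╬╬
·······

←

·····╬┄
·╬─╬╬╬┄
·──┄╬╬╬
·┄╬▲╬╬╬
·─█╬╬╬╬
·─╬█╬╬╬
·······

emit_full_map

····╬┄┄┄┄░
····╬┄┄┄─╬
╬─╬╬╬┄─┄┄╬
──┄╬╬╬┄███
┄╬▲╬╬╬┄┄╬┄
─█╬╬╬╬╬┄─·
─╬█╬╬╬╬─┄·

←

······╬
·┄╬─╬╬╬
·┄──┄╬╬
·─┄▲┄╬╬
·──█╬╬╬
·┄─╬█╬╬
·······

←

·······
·┄┄╬─╬╬
·┄┄──┄╬
·──▲╬┄╬
·╬──█╬╬
·┄┄─╬█╬
·······

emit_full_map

······╬┄┄┄┄░
······╬┄┄┄─╬
┄┄╬─╬╬╬┄─┄┄╬
┄┄──┄╬╬╬┄███
──▲╬┄╬╬╬┄┄╬┄
╬──█╬╬╬╬╬┄─·
┄┄─╬█╬╬╬╬─┄·


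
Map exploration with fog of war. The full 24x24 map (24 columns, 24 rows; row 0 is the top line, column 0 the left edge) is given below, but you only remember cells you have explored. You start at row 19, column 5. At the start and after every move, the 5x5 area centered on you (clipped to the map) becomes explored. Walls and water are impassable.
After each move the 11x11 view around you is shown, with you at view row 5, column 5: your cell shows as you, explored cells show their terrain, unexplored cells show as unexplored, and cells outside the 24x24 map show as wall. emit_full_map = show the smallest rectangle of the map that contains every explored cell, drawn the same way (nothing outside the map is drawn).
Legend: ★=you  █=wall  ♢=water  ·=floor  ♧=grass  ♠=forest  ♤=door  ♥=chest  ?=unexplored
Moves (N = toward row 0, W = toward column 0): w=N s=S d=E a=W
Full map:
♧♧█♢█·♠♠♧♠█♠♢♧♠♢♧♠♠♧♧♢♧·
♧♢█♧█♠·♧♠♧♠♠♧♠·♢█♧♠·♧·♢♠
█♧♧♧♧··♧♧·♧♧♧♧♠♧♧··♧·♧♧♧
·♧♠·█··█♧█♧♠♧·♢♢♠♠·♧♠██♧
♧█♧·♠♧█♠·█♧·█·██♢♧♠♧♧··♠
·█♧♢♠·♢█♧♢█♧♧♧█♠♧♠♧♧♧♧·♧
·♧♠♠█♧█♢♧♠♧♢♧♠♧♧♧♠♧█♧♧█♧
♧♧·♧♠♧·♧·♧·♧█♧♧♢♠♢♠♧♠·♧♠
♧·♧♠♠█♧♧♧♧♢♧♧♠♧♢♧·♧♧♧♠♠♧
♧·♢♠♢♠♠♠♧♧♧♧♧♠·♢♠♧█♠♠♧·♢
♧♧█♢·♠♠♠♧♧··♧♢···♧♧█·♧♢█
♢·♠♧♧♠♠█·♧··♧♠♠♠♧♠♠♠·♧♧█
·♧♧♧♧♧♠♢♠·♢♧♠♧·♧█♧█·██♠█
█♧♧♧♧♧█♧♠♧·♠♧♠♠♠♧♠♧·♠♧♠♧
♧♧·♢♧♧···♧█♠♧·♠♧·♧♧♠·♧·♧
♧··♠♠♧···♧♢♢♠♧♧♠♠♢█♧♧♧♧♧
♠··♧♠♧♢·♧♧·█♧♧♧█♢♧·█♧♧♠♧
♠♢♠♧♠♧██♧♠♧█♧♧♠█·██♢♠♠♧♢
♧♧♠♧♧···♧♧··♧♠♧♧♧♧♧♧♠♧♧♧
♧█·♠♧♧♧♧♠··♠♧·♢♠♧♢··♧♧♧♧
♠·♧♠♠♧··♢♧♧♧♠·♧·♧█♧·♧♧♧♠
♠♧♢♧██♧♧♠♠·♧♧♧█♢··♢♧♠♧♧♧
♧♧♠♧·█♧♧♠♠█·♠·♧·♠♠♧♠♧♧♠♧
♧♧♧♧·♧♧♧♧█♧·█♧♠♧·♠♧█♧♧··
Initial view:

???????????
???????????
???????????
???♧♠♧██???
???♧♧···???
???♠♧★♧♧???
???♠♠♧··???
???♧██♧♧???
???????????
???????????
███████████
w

???????????
???????????
???????????
???♧♠♧♢·???
???♧♠♧██???
???♧♧★··???
???♠♧♧♧♧???
???♠♠♧··???
???♧██♧♧???
???????????
???????????

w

???????????
???????????
???????????
???♠♠♧··???
???♧♠♧♢·???
???♧♠★██???
???♧♧···???
???♠♧♧♧♧???
???♠♠♧··???
???♧██♧♧???
???????????

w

???????????
???????????
???????????
???♢♧♧··???
???♠♠♧··???
???♧♠★♢·???
???♧♠♧██???
???♧♧···???
???♠♧♧♧♧???
???♠♠♧··???
???♧██♧♧???

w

???????????
???????????
???????????
???♧♧♧█♧???
???♢♧♧··???
???♠♠★··???
???♧♠♧♢·???
???♧♠♧██???
???♧♧···???
???♠♧♧♧♧???
???♠♠♧··???

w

???????????
???????????
???????????
???♧♧♧♠♢???
???♧♧♧█♧???
???♢♧★··???
???♠♠♧··???
???♧♠♧♢·???
???♧♠♧██???
???♧♧···???
???♠♧♧♧♧???

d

???????????
???????????
???????????
??♧♧♧♠♢♠???
??♧♧♧█♧♠???
??♢♧♧★··???
??♠♠♧···???
??♧♠♧♢·♧???
??♧♠♧██????
??♧♧···????
??♠♧♧♧♧????

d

???????????
???????????
???????????
?♧♧♧♠♢♠·???
?♧♧♧█♧♠♧???
?♢♧♧·★·♧???
?♠♠♧···♧???
?♧♠♧♢·♧♧???
?♧♠♧██?????
?♧♧···?????
?♠♧♧♧♧?????

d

???????????
???????????
???????????
♧♧♧♠♢♠·♢???
♧♧♧█♧♠♧·???
♢♧♧··★♧█???
♠♠♧···♧♢???
♧♠♧♢·♧♧·???
♧♠♧██??????
♧♧···??????
♠♧♧♧♧??????

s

???????????
???????????
♧♧♧♠♢♠·♢???
♧♧♧█♧♠♧·???
♢♧♧···♧█???
♠♠♧··★♧♢???
♧♠♧♢·♧♧·???
♧♠♧██♧♠♧???
♧♧···??????
♠♧♧♧♧??????
♠♠♧··??????

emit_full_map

♧♧♧♠♢♠·♢
♧♧♧█♧♠♧·
♢♧♧···♧█
♠♠♧··★♧♢
♧♠♧♢·♧♧·
♧♠♧██♧♠♧
♧♧···???
♠♧♧♧♧???
♠♠♧··???
♧██♧♧???

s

???????????
♧♧♧♠♢♠·♢???
♧♧♧█♧♠♧·???
♢♧♧···♧█???
♠♠♧···♧♢???
♧♠♧♢·★♧·???
♧♠♧██♧♠♧???
♧♧···♧♧·???
♠♧♧♧♧??????
♠♠♧··??????
♧██♧♧??????

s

♧♧♧♠♢♠·♢???
♧♧♧█♧♠♧·???
♢♧♧···♧█???
♠♠♧···♧♢???
♧♠♧♢·♧♧·???
♧♠♧██★♠♧???
♧♧···♧♧·???
♠♧♧♧♧♠··???
♠♠♧··??????
♧██♧♧??????
???????????

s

♧♧♧█♧♠♧·???
♢♧♧···♧█???
♠♠♧···♧♢???
♧♠♧♢·♧♧·???
♧♠♧██♧♠♧???
♧♧···★♧·???
♠♧♧♧♧♠··???
♠♠♧··♢♧♧???
♧██♧♧??????
???????????
???????????

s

♢♧♧···♧█???
♠♠♧···♧♢???
♧♠♧♢·♧♧·???
♧♠♧██♧♠♧???
♧♧···♧♧·???
♠♧♧♧♧★··???
♠♠♧··♢♧♧???
♧██♧♧♠♠·???
???????????
???????????
███████████

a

?♢♧♧···♧█??
?♠♠♧···♧♢??
?♧♠♧♢·♧♧·??
?♧♠♧██♧♠♧??
?♧♧···♧♧·??
?♠♧♧♧★♠··??
?♠♠♧··♢♧♧??
?♧██♧♧♠♠·??
???????????
???????????
███████████

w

?♧♧♧█♧♠♧·??
?♢♧♧···♧█??
?♠♠♧···♧♢??
?♧♠♧♢·♧♧·??
?♧♠♧██♧♠♧??
?♧♧··★♧♧·??
?♠♧♧♧♧♠··??
?♠♠♧··♢♧♧??
?♧██♧♧♠♠·??
???????????
???????????

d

♧♧♧█♧♠♧·???
♢♧♧···♧█???
♠♠♧···♧♢???
♧♠♧♢·♧♧·???
♧♠♧██♧♠♧???
♧♧···★♧·???
♠♧♧♧♧♠··???
♠♠♧··♢♧♧???
♧██♧♧♠♠·???
???????????
???????????

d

♧♧█♧♠♧·????
♧♧···♧█????
♠♧···♧♢????
♠♧♢·♧♧·█???
♠♧██♧♠♧█???
♧···♧★··???
♧♧♧♧♠··♠???
♠♧··♢♧♧♧???
██♧♧♠♠·????
???????????
???????????

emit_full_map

♧♧♧♠♢♠·♢?
♧♧♧█♧♠♧·?
♢♧♧···♧█?
♠♠♧···♧♢?
♧♠♧♢·♧♧·█
♧♠♧██♧♠♧█
♧♧···♧★··
♠♧♧♧♧♠··♠
♠♠♧··♢♧♧♧
♧██♧♧♠♠·?

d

♧█♧♠♧·?????
♧···♧█?????
♧···♧♢?????
♧♢·♧♧·█♧???
♧██♧♠♧█♧???
···♧♧★·♧???
♧♧♧♠··♠♧???
♧··♢♧♧♧♠???
█♧♧♠♠·?????
???????????
???????????

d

█♧♠♧·??????
···♧█??????
···♧♢??????
♢·♧♧·█♧♧???
██♧♠♧█♧♧???
··♧♧·★♧♠???
♧♧♠··♠♧·???
··♢♧♧♧♠·???
♧♧♠♠·??????
???????????
???????????

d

♧♠♧·???????
··♧█???????
··♧♢???????
·♧♧·█♧♧♧???
█♧♠♧█♧♧♠???
·♧♧··★♠♧???
♧♠··♠♧·♢???
·♢♧♧♧♠·♧???
♧♠♠·???????
???????????
???????????

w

♢♠·♢???????
♧♠♧·???????
··♧█???????
··♧♢♢♠♧♧???
·♧♧·█♧♧♧???
█♧♠♧█★♧♠???
·♧♧··♧♠♧???
♧♠··♠♧·♢???
·♢♧♧♧♠·♧???
♧♠♠·???????
???????????

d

♠·♢????????
♠♧·????????
·♧█????????
·♧♢♢♠♧♧♠???
♧♧·█♧♧♧█???
♧♠♧█♧★♠█???
♧♧··♧♠♧♧???
♠··♠♧·♢♠???
♢♧♧♧♠·♧????
♠♠·????????
???????????

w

???????????
♠·♢????????
♠♧·????????
·♧█♠♧·♠♧???
·♧♢♢♠♧♧♠???
♧♧·█♧★♧█???
♧♠♧█♧♧♠█???
♧♧··♧♠♧♧???
♠··♠♧·♢♠???
♢♧♧♧♠·♧????
♠♠·????????

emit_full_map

♧♧♧♠♢♠·♢?????
♧♧♧█♧♠♧·?????
♢♧♧···♧█♠♧·♠♧
♠♠♧···♧♢♢♠♧♧♠
♧♠♧♢·♧♧·█♧★♧█
♧♠♧██♧♠♧█♧♧♠█
♧♧···♧♧··♧♠♧♧
♠♧♧♧♧♠··♠♧·♢♠
♠♠♧··♢♧♧♧♠·♧?
♧██♧♧♠♠·?????

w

???????????
???????????
♠·♢????????
♠♧·♠♧♠♠♠???
·♧█♠♧·♠♧???
·♧♢♢♠★♧♠???
♧♧·█♧♧♧█???
♧♠♧█♧♧♠█???
♧♧··♧♠♧♧???
♠··♠♧·♢♠???
♢♧♧♧♠·♧????

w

???????????
???????????
???????????
♠·♢♧♠♧·♧???
♠♧·♠♧♠♠♠???
·♧█♠♧★♠♧???
·♧♢♢♠♧♧♠???
♧♧·█♧♧♧█???
♧♠♧█♧♧♠█???
♧♧··♧♠♧♧???
♠··♠♧·♢♠???

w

???????????
???????????
???????????
???·♧♠♠♠???
♠·♢♧♠♧·♧???
♠♧·♠♧★♠♠???
·♧█♠♧·♠♧???
·♧♢♢♠♧♧♠???
♧♧·█♧♧♧█???
♧♠♧█♧♧♠█???
♧♧··♧♠♧♧???

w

???????????
???????????
???????????
???·♧♢··???
???·♧♠♠♠???
♠·♢♧♠★·♧???
♠♧·♠♧♠♠♠???
·♧█♠♧·♠♧???
·♧♢♢♠♧♧♠???
♧♧·█♧♧♧█???
♧♠♧█♧♧♠█???

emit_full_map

????????·♧♢··
????????·♧♠♠♠
♧♧♧♠♢♠·♢♧♠★·♧
♧♧♧█♧♠♧·♠♧♠♠♠
♢♧♧···♧█♠♧·♠♧
♠♠♧···♧♢♢♠♧♧♠
♧♠♧♢·♧♧·█♧♧♧█
♧♠♧██♧♠♧█♧♧♠█
♧♧···♧♧··♧♠♧♧
♠♧♧♧♧♠··♠♧·♢♠
♠♠♧··♢♧♧♧♠·♧?
♧██♧♧♠♠·?????

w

???????????
???????????
???????????
???♧♧♠·♢???
???·♧♢··???
???·♧★♠♠???
♠·♢♧♠♧·♧???
♠♧·♠♧♠♠♠???
·♧█♠♧·♠♧???
·♧♢♢♠♧♧♠???
♧♧·█♧♧♧█???

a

???????????
???????????
???????????
???♧♧♧♠·♢??
???··♧♢··??
???··★♠♠♠??
♢♠·♢♧♠♧·♧??
♧♠♧·♠♧♠♠♠??
··♧█♠♧·♠♧??
··♧♢♢♠♧♧♠??
·♧♧·█♧♧♧█??

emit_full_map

???????♧♧♧♠·♢
???????··♧♢··
???????··★♠♠♠
♧♧♧♠♢♠·♢♧♠♧·♧
♧♧♧█♧♠♧·♠♧♠♠♠
♢♧♧···♧█♠♧·♠♧
♠♠♧···♧♢♢♠♧♧♠
♧♠♧♢·♧♧·█♧♧♧█
♧♠♧██♧♠♧█♧♧♠█
♧♧···♧♧··♧♠♧♧
♠♧♧♧♧♠··♠♧·♢♠
♠♠♧··♢♧♧♧♠·♧?
♧██♧♧♠♠·?????


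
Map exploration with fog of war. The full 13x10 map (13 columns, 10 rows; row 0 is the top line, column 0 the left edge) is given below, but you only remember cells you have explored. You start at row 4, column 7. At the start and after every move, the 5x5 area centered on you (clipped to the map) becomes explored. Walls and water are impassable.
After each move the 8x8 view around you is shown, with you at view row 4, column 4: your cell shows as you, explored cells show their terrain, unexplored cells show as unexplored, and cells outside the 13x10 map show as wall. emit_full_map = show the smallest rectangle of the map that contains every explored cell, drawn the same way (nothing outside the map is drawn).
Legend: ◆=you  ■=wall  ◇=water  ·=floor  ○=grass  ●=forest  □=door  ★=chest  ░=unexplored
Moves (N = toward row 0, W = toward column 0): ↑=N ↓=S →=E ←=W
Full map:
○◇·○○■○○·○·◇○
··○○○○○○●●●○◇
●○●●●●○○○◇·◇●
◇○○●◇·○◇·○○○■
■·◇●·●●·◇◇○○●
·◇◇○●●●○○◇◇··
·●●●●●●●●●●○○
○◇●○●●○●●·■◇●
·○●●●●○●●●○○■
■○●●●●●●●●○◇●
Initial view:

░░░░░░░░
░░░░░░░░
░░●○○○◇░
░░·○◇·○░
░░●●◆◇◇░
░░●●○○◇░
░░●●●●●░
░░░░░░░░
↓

░░░░░░░░
░░●○○○◇░
░░·○◇·○░
░░●●·◇◇░
░░●●◆○◇░
░░●●●●●░
░░●○●●·░
░░░░░░░░

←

░░░░░░░░
░░░●○○○◇
░░◇·○◇·○
░░·●●·◇◇
░░●●◆○○◇
░░●●●●●●
░░●●○●●·
░░░░░░░░

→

░░░░░░░░
░░●○○○◇░
░◇·○◇·○░
░·●●·◇◇░
░●●●◆○◇░
░●●●●●●░
░●●○●●·░
░░░░░░░░

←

░░░░░░░░
░░░●○○○◇
░░◇·○◇·○
░░·●●·◇◇
░░●●◆○○◇
░░●●●●●●
░░●●○●●·
░░░░░░░░

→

░░░░░░░░
░░●○○○◇░
░◇·○◇·○░
░·●●·◇◇░
░●●●◆○◇░
░●●●●●●░
░●●○●●·░
░░░░░░░░

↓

░░●○○○◇░
░◇·○◇·○░
░·●●·◇◇░
░●●●○○◇░
░●●●◆●●░
░●●○●●·░
░░●○●●●░
░░░░░░░░

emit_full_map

░●○○○◇
◇·○◇·○
·●●·◇◇
●●●○○◇
●●●◆●●
●●○●●·
░●○●●●

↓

░◇·○◇·○░
░·●●·◇◇░
░●●●○○◇░
░●●●●●●░
░●●○◆●·░
░░●○●●●░
░░●●●●●░
■■■■■■■■

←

░░◇·○◇·○
░░·●●·◇◇
░░●●●○○◇
░░●●●●●●
░░●●◆●●·
░░●●○●●●
░░●●●●●●
■■■■■■■■

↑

░░░●○○○◇
░░◇·○◇·○
░░·●●·◇◇
░░●●●○○◇
░░●●◆●●●
░░●●○●●·
░░●●○●●●
░░●●●●●●

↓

░░◇·○◇·○
░░·●●·◇◇
░░●●●○○◇
░░●●●●●●
░░●●◆●●·
░░●●○●●●
░░●●●●●●
■■■■■■■■

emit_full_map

░●○○○◇
◇·○◇·○
·●●·◇◇
●●●○○◇
●●●●●●
●●◆●●·
●●○●●●
●●●●●●


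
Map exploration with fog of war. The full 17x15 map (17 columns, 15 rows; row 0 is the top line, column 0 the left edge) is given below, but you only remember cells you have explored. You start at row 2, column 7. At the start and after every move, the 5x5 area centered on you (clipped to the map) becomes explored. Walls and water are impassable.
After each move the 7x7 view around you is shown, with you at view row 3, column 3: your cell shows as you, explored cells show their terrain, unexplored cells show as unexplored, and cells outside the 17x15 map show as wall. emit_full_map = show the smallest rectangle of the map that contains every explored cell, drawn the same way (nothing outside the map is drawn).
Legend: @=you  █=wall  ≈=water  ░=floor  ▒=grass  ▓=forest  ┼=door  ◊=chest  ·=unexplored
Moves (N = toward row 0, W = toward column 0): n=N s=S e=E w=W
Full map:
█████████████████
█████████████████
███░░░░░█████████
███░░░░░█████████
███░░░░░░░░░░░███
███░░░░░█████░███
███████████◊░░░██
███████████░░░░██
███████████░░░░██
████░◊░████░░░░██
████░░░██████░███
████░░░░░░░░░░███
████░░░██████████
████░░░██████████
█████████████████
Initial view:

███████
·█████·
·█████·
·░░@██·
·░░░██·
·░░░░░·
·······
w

███████
·██████
·██████
·░░@░██
·░░░░██
·░░░░░░
·······

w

███████
·██████
·██████
·░░@░░█
·░░░░░█
·░░░░░░
·······

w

███████
·██████
·██████
·█░@░░░
·█░░░░░
·█░░░░░
·······

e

███████
███████
███████
█░░@░░█
█░░░░░█
█░░░░░░
·······

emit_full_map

████████
████████
█░░@░░██
█░░░░░██
█░░░░░░░

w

███████
·██████
·██████
·█░@░░░
·█░░░░░
·█░░░░░
·······

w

███████
·██████
·██████
·██@░░░
·██░░░░
·██░░░░
·······

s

·██████
·██████
·██░░░░
·██@░░░
·██░░░░
·██░░░·
·······

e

███████
███████
██░░░░░
██░@░░░
██░░░░░
██░░░░·
·······

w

·██████
·██████
·██░░░░
·██@░░░
·██░░░░
·██░░░░
·······

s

·██████
·██░░░░
·██░░░░
·██@░░░
·██░░░░
·█████·
·······

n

·██████
·██████
·██░░░░
·██@░░░
·██░░░░
·██░░░░
·█████·

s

·██████
·██░░░░
·██░░░░
·██@░░░
·██░░░░
·█████·
·······

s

·██░░░░
·██░░░░
·██░░░░
·██@░░░
·█████·
·█████·
·······

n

·██████
·██░░░░
·██░░░░
·██@░░░
·██░░░░
·█████·
·█████·

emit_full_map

█████████
█████████
██░░░░░██
██░░░░░██
██@░░░░░░
██░░░░···
█████····
█████····
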